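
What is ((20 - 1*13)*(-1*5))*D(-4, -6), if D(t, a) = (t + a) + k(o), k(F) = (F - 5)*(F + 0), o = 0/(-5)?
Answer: 350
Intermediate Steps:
o = 0 (o = 0*(-1/5) = 0)
k(F) = F*(-5 + F) (k(F) = (-5 + F)*F = F*(-5 + F))
D(t, a) = a + t (D(t, a) = (t + a) + 0*(-5 + 0) = (a + t) + 0*(-5) = (a + t) + 0 = a + t)
((20 - 1*13)*(-1*5))*D(-4, -6) = ((20 - 1*13)*(-1*5))*(-6 - 4) = ((20 - 13)*(-5))*(-10) = (7*(-5))*(-10) = -35*(-10) = 350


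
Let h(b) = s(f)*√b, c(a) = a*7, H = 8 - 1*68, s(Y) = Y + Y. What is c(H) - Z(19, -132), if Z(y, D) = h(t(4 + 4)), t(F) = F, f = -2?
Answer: -420 + 8*√2 ≈ -408.69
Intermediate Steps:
s(Y) = 2*Y
H = -60 (H = 8 - 68 = -60)
c(a) = 7*a
h(b) = -4*√b (h(b) = (2*(-2))*√b = -4*√b)
Z(y, D) = -8*√2 (Z(y, D) = -4*√(4 + 4) = -8*√2)
c(H) - Z(19, -132) = 7*(-60) - (-8)*√2 = -420 + 8*√2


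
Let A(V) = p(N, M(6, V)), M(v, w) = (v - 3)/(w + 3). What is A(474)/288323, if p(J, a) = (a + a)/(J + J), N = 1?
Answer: 1/45843357 ≈ 2.1813e-8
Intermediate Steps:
M(v, w) = (-3 + v)/(3 + w)
p(J, a) = a/J (p(J, a) = (2*a)/((2*J)) = (2*a)*(1/(2*J)) = a/J)
A(V) = 3/(3 + V) (A(V) = ((-3 + 6)/(3 + V))/1 = (3/(3 + V))*1 = 3/(3 + V))
A(474)/288323 = (3/(3 + 474))/288323 = (3/477)*(1/288323) = (3*(1/477))*(1/288323) = (1/159)*(1/288323) = 1/45843357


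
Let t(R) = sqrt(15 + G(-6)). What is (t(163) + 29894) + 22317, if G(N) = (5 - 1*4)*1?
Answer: 52215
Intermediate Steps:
G(N) = 1 (G(N) = (5 - 4)*1 = 1*1 = 1)
t(R) = 4 (t(R) = sqrt(15 + 1) = sqrt(16) = 4)
(t(163) + 29894) + 22317 = (4 + 29894) + 22317 = 29898 + 22317 = 52215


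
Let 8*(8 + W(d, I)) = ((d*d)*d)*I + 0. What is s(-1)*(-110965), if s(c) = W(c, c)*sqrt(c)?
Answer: 6990795*I/8 ≈ 8.7385e+5*I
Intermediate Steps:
W(d, I) = -8 + I*d**3/8 (W(d, I) = -8 + (((d*d)*d)*I + 0)/8 = -8 + ((d**2*d)*I + 0)/8 = -8 + (d**3*I + 0)/8 = -8 + (I*d**3 + 0)/8 = -8 + (I*d**3)/8 = -8 + I*d**3/8)
s(c) = sqrt(c)*(-8 + c**4/8) (s(c) = (-8 + c*c**3/8)*sqrt(c) = (-8 + c**4/8)*sqrt(c) = sqrt(c)*(-8 + c**4/8))
s(-1)*(-110965) = (sqrt(-1)*(-64 + (-1)**4)/8)*(-110965) = (I*(-64 + 1)/8)*(-110965) = ((1/8)*I*(-63))*(-110965) = -63*I/8*(-110965) = 6990795*I/8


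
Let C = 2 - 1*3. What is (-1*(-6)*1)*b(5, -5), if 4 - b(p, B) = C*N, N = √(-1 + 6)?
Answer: 24 + 6*√5 ≈ 37.416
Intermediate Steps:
C = -1 (C = 2 - 3 = -1)
N = √5 ≈ 2.2361
b(p, B) = 4 + √5 (b(p, B) = 4 - (-1)*√5 = 4 + √5)
(-1*(-6)*1)*b(5, -5) = (-1*(-6)*1)*(4 + √5) = (6*1)*(4 + √5) = 6*(4 + √5) = 24 + 6*√5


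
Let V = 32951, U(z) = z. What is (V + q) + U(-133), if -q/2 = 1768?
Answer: 29282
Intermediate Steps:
q = -3536 (q = -2*1768 = -3536)
(V + q) + U(-133) = (32951 - 3536) - 133 = 29415 - 133 = 29282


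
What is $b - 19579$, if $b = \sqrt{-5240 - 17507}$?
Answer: $-19579 + 23 i \sqrt{43} \approx -19579.0 + 150.82 i$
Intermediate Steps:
$b = 23 i \sqrt{43}$ ($b = \sqrt{-22747} = 23 i \sqrt{43} \approx 150.82 i$)
$b - 19579 = 23 i \sqrt{43} - 19579 = -19579 + 23 i \sqrt{43}$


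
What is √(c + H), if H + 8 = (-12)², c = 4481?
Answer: 9*√57 ≈ 67.948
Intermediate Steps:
H = 136 (H = -8 + (-12)² = -8 + 144 = 136)
√(c + H) = √(4481 + 136) = √4617 = 9*√57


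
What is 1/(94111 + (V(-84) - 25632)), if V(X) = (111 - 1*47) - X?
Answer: 1/68627 ≈ 1.4572e-5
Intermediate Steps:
V(X) = 64 - X (V(X) = (111 - 47) - X = 64 - X)
1/(94111 + (V(-84) - 25632)) = 1/(94111 + ((64 - 1*(-84)) - 25632)) = 1/(94111 + ((64 + 84) - 25632)) = 1/(94111 + (148 - 25632)) = 1/(94111 - 25484) = 1/68627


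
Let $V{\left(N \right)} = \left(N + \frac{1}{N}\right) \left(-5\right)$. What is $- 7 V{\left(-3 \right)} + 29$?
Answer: $- \frac{263}{3} \approx -87.667$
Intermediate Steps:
$V{\left(N \right)} = - 5 N - \frac{5}{N}$
$- 7 V{\left(-3 \right)} + 29 = - 7 \left(\left(-5\right) \left(-3\right) - \frac{5}{-3}\right) + 29 = - 7 \left(15 - - \frac{5}{3}\right) + 29 = - 7 \left(15 + \frac{5}{3}\right) + 29 = \left(-7\right) \frac{50}{3} + 29 = - \frac{350}{3} + 29 = - \frac{263}{3}$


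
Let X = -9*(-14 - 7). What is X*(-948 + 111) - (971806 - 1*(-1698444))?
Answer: -2828443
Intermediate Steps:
X = 189 (X = -9*(-21) = 189)
X*(-948 + 111) - (971806 - 1*(-1698444)) = 189*(-948 + 111) - (971806 - 1*(-1698444)) = 189*(-837) - (971806 + 1698444) = -158193 - 1*2670250 = -158193 - 2670250 = -2828443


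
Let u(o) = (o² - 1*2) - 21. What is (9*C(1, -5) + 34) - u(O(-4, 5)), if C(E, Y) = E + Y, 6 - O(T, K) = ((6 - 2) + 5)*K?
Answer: -1500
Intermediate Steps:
O(T, K) = 6 - 9*K (O(T, K) = 6 - ((6 - 2) + 5)*K = 6 - (4 + 5)*K = 6 - 9*K)
u(o) = -23 + o² (u(o) = (o² - 2) - 21 = (-2 + o²) - 21 = -23 + o²)
(9*C(1, -5) + 34) - u(O(-4, 5)) = (9*(1 - 5) + 34) - (-23 + (6 - 9*5)²) = (9*(-4) + 34) - (-23 + (6 - 45)²) = (-36 + 34) - (-23 + (-39)²) = -2 - (-23 + 1521) = -2 - 1*1498 = -2 - 1498 = -1500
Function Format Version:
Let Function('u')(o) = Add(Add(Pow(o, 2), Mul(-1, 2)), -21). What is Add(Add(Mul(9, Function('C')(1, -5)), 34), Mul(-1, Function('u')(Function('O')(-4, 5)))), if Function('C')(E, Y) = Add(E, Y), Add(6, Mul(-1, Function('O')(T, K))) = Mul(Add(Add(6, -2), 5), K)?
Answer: -1500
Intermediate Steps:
Function('O')(T, K) = Add(6, Mul(-9, K)) (Function('O')(T, K) = Add(6, Mul(-1, Mul(Add(Add(6, -2), 5), K))) = Add(6, Mul(-1, Mul(Add(4, 5), K))) = Add(6, Mul(-1, Mul(9, K))) = Add(6, Mul(-9, K)))
Function('u')(o) = Add(-23, Pow(o, 2)) (Function('u')(o) = Add(Add(Pow(o, 2), -2), -21) = Add(Add(-2, Pow(o, 2)), -21) = Add(-23, Pow(o, 2)))
Add(Add(Mul(9, Function('C')(1, -5)), 34), Mul(-1, Function('u')(Function('O')(-4, 5)))) = Add(Add(Mul(9, Add(1, -5)), 34), Mul(-1, Add(-23, Pow(Add(6, Mul(-9, 5)), 2)))) = Add(Add(Mul(9, -4), 34), Mul(-1, Add(-23, Pow(Add(6, -45), 2)))) = Add(Add(-36, 34), Mul(-1, Add(-23, Pow(-39, 2)))) = Add(-2, Mul(-1, Add(-23, 1521))) = Add(-2, Mul(-1, 1498)) = Add(-2, -1498) = -1500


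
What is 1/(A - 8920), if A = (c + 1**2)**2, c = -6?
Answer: -1/8895 ≈ -0.00011242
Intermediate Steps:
A = 25 (A = (-6 + 1**2)**2 = (-6 + 1)**2 = (-5)**2 = 25)
1/(A - 8920) = 1/(25 - 8920) = 1/(-8895) = -1/8895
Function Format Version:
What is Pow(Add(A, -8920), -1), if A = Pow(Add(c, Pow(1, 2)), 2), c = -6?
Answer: Rational(-1, 8895) ≈ -0.00011242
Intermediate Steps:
A = 25 (A = Pow(Add(-6, Pow(1, 2)), 2) = Pow(Add(-6, 1), 2) = Pow(-5, 2) = 25)
Pow(Add(A, -8920), -1) = Pow(Add(25, -8920), -1) = Pow(-8895, -1) = Rational(-1, 8895)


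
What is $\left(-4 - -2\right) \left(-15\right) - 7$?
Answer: $23$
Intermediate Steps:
$\left(-4 - -2\right) \left(-15\right) - 7 = \left(-4 + 2\right) \left(-15\right) - 7 = \left(-2\right) \left(-15\right) - 7 = 30 - 7 = 23$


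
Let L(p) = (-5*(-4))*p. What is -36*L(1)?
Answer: -720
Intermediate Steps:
L(p) = 20*p
-36*L(1) = -720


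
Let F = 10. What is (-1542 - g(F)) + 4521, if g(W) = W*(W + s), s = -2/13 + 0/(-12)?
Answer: 37447/13 ≈ 2880.5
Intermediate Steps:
s = -2/13 (s = -2*1/13 + 0*(-1/12) = -2/13 + 0 = -2/13 ≈ -0.15385)
g(W) = W*(-2/13 + W) (g(W) = W*(W - 2/13) = W*(-2/13 + W))
(-1542 - g(F)) + 4521 = (-1542 - 10*(-2 + 13*10)/13) + 4521 = (-1542 - 10*(-2 + 130)/13) + 4521 = (-1542 - 10*128/13) + 4521 = (-1542 - 1*1280/13) + 4521 = (-1542 - 1280/13) + 4521 = -21326/13 + 4521 = 37447/13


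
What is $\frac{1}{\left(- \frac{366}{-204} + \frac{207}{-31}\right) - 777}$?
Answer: $- \frac{1054}{824105} \approx -0.001279$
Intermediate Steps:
$\frac{1}{\left(- \frac{366}{-204} + \frac{207}{-31}\right) - 777} = \frac{1}{\left(\left(-366\right) \left(- \frac{1}{204}\right) + 207 \left(- \frac{1}{31}\right)\right) - 777} = \frac{1}{\left(\frac{61}{34} - \frac{207}{31}\right) - 777} = \frac{1}{- \frac{5147}{1054} - 777} = \frac{1}{- \frac{824105}{1054}} = - \frac{1054}{824105}$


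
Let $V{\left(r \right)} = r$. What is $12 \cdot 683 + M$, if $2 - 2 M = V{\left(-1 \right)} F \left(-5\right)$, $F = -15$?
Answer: $\frac{16469}{2} \approx 8234.5$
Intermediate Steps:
$M = \frac{77}{2}$ ($M = 1 - \frac{\left(-1\right) \left(-15\right) \left(-5\right)}{2} = 1 - \frac{15 \left(-5\right)}{2} = 1 - - \frac{75}{2} = 1 + \frac{75}{2} = \frac{77}{2} \approx 38.5$)
$12 \cdot 683 + M = 12 \cdot 683 + \frac{77}{2} = 8196 + \frac{77}{2} = \frac{16469}{2}$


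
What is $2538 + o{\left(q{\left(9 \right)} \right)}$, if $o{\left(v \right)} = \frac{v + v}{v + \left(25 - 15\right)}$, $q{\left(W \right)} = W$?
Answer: $\frac{48240}{19} \approx 2538.9$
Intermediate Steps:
$o{\left(v \right)} = \frac{2 v}{10 + v}$ ($o{\left(v \right)} = \frac{2 v}{v + 10} = \frac{2 v}{10 + v}$)
$2538 + o{\left(q{\left(9 \right)} \right)} = 2538 + 2 \cdot 9 \frac{1}{10 + 9} = 2538 + 2 \cdot 9 \cdot \frac{1}{19} = 2538 + \frac{18}{19} = \frac{48240}{19}$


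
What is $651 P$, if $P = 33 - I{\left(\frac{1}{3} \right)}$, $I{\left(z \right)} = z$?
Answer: $21266$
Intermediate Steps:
$P = \frac{98}{3}$ ($P = 33 - \frac{1}{3} = \frac{98}{3} \approx 32.667$)
$651 P = 651 \cdot \frac{98}{3} = 21266$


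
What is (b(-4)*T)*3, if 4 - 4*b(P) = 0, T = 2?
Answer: 6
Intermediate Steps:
b(P) = 1 (b(P) = 1 - ¼*0 = 1 + 0 = 1)
(b(-4)*T)*3 = (1*2)*3 = 2*3 = 6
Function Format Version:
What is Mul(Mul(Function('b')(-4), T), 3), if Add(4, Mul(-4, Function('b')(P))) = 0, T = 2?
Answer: 6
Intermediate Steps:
Function('b')(P) = 1 (Function('b')(P) = Add(1, Mul(Rational(-1, 4), 0)) = Add(1, 0) = 1)
Mul(Mul(Function('b')(-4), T), 3) = Mul(Mul(1, 2), 3) = Mul(2, 3) = 6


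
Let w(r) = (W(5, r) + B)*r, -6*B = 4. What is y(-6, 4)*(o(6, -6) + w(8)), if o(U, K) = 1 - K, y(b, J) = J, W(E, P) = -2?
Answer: -172/3 ≈ -57.333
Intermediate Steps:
B = -⅔ (B = -⅙*4 = -⅔ ≈ -0.66667)
w(r) = -8*r/3 (w(r) = (-2 - ⅔)*r = -8*r/3)
y(-6, 4)*(o(6, -6) + w(8)) = 4*((1 - 1*(-6)) - 8/3*8) = 4*((1 + 6) - 64/3) = 4*(7 - 64/3) = 4*(-43/3) = -172/3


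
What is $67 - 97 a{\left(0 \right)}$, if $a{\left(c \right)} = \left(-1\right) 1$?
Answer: $164$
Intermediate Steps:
$a{\left(c \right)} = -1$
$67 - 97 a{\left(0 \right)} = 67 - -97 = 67 + 97 = 164$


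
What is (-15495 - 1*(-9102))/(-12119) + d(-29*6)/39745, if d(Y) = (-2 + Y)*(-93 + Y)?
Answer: 823585833/481669655 ≈ 1.7099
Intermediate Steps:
d(Y) = (-93 + Y)*(-2 + Y)
(-15495 - 1*(-9102))/(-12119) + d(-29*6)/39745 = (-15495 - 1*(-9102))/(-12119) + (186 + (-29*6)**2 - (-2755)*6)/39745 = (-15495 + 9102)*(-1/12119) + (186 + (-174)**2 - 95*(-174))*(1/39745) = -6393*(-1/12119) + (186 + 30276 + 16530)*(1/39745) = 6393/12119 + 46992*(1/39745) = 6393/12119 + 46992/39745 = 823585833/481669655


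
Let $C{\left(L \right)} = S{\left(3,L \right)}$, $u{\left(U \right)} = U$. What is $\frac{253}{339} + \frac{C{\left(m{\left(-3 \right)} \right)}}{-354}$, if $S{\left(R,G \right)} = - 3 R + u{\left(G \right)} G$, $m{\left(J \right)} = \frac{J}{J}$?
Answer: $\frac{15379}{20001} \approx 0.76891$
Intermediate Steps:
$m{\left(J \right)} = 1$
$S{\left(R,G \right)} = G^{2} - 3 R$ ($S{\left(R,G \right)} = - 3 R + G G = - 3 R + G^{2} = G^{2} - 3 R$)
$C{\left(L \right)} = -9 + L^{2}$ ($C{\left(L \right)} = L^{2} - 9 = -9 + L^{2}$)
$\frac{253}{339} + \frac{C{\left(m{\left(-3 \right)} \right)}}{-354} = \frac{253}{339} + \frac{-9 + 1^{2}}{-354} = 253 \cdot \frac{1}{339} + \left(-9 + 1\right) \left(- \frac{1}{354}\right) = \frac{253}{339} - - \frac{4}{177} = \frac{253}{339} + \frac{4}{177} = \frac{15379}{20001}$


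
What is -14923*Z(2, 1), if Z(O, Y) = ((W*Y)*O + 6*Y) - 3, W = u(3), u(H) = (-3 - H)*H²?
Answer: 1566915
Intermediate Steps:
u(H) = H²*(-3 - H)
W = -54 (W = 3²*(-3 - 1*3) = 9*(-3 - 3) = 9*(-6) = -54)
Z(O, Y) = -3 + 6*Y - 54*O*Y (Z(O, Y) = ((-54*Y)*O + 6*Y) - 3 = (-54*O*Y + 6*Y) - 3 = (6*Y - 54*O*Y) - 3 = -3 + 6*Y - 54*O*Y)
-14923*Z(2, 1) = -14923*(-3 + 6*1 - 54*2*1) = -14923*(-3 + 6 - 108) = -14923*(-105) = 1566915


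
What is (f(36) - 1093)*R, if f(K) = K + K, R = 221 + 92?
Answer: -319573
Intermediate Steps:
R = 313
f(K) = 2*K
(f(36) - 1093)*R = (2*36 - 1093)*313 = (72 - 1093)*313 = -1021*313 = -319573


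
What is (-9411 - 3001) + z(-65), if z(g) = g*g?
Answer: -8187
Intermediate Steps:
z(g) = g²
(-9411 - 3001) + z(-65) = (-9411 - 3001) + (-65)² = -12412 + 4225 = -8187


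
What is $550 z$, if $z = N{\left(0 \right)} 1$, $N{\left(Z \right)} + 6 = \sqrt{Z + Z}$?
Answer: $-3300$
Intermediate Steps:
$N{\left(Z \right)} = -6 + \sqrt{2} \sqrt{Z}$ ($N{\left(Z \right)} = -6 + \sqrt{Z + Z} = -6 + \sqrt{2 Z} = -6 + \sqrt{2} \sqrt{Z}$)
$z = -6$ ($z = \left(-6 + \sqrt{2} \sqrt{0}\right) 1 = \left(-6 + \sqrt{2} \cdot 0\right) 1 = \left(-6 + 0\right) 1 = \left(-6\right) 1 = -6$)
$550 z = 550 \left(-6\right) = -3300$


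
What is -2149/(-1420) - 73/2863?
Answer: 6048927/4065460 ≈ 1.4879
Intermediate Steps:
-2149/(-1420) - 73/2863 = -2149*(-1/1420) - 73*1/2863 = 2149/1420 - 73/2863 = 6048927/4065460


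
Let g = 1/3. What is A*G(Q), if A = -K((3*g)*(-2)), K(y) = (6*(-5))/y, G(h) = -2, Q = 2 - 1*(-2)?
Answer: 30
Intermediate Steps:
Q = 4 (Q = 2 + 2 = 4)
g = ⅓ (g = 1*(⅓) = ⅓ ≈ 0.33333)
K(y) = -30/y
A = -15 (A = -(-30)/((3*(⅓))*(-2)) = -(-30)/(1*(-2)) = -(-30)/(-2) = -(-30)*(-1)/2 = -1*15 = -15)
A*G(Q) = -15*(-2) = 30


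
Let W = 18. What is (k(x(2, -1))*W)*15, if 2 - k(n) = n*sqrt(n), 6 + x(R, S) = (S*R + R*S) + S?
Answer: 540 + 2970*I*sqrt(11) ≈ 540.0 + 9850.4*I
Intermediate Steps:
x(R, S) = -6 + S + 2*R*S (x(R, S) = -6 + ((S*R + R*S) + S) = -6 + ((R*S + R*S) + S) = -6 + (2*R*S + S) = -6 + (S + 2*R*S) = -6 + S + 2*R*S)
k(n) = 2 - n**(3/2) (k(n) = 2 - n*sqrt(n) = 2 - n**(3/2))
(k(x(2, -1))*W)*15 = ((2 - (-6 - 1 + 2*2*(-1))**(3/2))*18)*15 = ((2 - (-6 - 1 - 4)**(3/2))*18)*15 = ((2 - (-11)**(3/2))*18)*15 = ((2 - (-11)*I*sqrt(11))*18)*15 = ((2 + 11*I*sqrt(11))*18)*15 = (36 + 198*I*sqrt(11))*15 = 540 + 2970*I*sqrt(11)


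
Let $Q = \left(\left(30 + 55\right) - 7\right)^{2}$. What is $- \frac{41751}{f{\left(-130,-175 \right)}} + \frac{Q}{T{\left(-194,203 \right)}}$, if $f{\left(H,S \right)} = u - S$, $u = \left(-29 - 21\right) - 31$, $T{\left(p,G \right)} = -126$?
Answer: $- \frac{324029}{658} \approx -492.45$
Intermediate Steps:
$u = -81$ ($u = -50 - 31 = -81$)
$Q = 6084$ ($Q = \left(85 - 7\right)^{2} = 78^{2} = 6084$)
$f{\left(H,S \right)} = -81 - S$
$- \frac{41751}{f{\left(-130,-175 \right)}} + \frac{Q}{T{\left(-194,203 \right)}} = - \frac{41751}{-81 - -175} + \frac{6084}{-126} = - \frac{41751}{-81 + 175} + 6084 \left(- \frac{1}{126}\right) = - \frac{41751}{94} - \frac{338}{7} = - \frac{324029}{658}$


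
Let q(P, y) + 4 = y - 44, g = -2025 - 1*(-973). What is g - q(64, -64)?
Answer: -940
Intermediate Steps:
g = -1052 (g = -2025 + 973 = -1052)
q(P, y) = -48 + y (q(P, y) = -4 + (y - 44) = -4 + (-44 + y) = -48 + y)
g - q(64, -64) = -1052 - (-48 - 64) = -1052 - 1*(-112) = -1052 + 112 = -940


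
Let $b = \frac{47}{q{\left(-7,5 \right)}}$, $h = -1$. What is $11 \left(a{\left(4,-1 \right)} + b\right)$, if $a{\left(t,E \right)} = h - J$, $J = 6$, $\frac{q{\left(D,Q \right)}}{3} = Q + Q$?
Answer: $- \frac{1793}{30} \approx -59.767$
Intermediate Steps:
$q{\left(D,Q \right)} = 6 Q$ ($q{\left(D,Q \right)} = 3 \left(Q + Q\right) = 3 \cdot 2 Q = 6 Q$)
$b = \frac{47}{30}$ ($b = \frac{47}{6 \cdot 5} = \frac{47}{30} \approx 1.5667$)
$a{\left(t,E \right)} = -7$ ($a{\left(t,E \right)} = -1 - 6 = -7$)
$11 \left(a{\left(4,-1 \right)} + b\right) = 11 \left(-7 + \frac{47}{30}\right) = 11 \left(- \frac{163}{30}\right) = - \frac{1793}{30}$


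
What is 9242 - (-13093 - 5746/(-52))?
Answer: 44449/2 ≈ 22225.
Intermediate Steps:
9242 - (-13093 - 5746/(-52)) = 9242 - (-13093 - 5746*(-1/52)) = 9242 - (-13093 + 221/2) = 9242 - 1*(-25965/2) = 9242 + 25965/2 = 44449/2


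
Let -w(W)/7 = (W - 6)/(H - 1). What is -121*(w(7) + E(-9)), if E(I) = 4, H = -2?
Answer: -2299/3 ≈ -766.33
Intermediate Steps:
w(W) = -14 + 7*W/3 (w(W) = -7*(W - 6)/(-2 - 1) = -7*(-6 + W)/(-3) = -7*(-6 + W)*(-1)/3 = -7*(2 - W/3) = -14 + 7*W/3)
-121*(w(7) + E(-9)) = -121*((-14 + (7/3)*7) + 4) = -121*((-14 + 49/3) + 4) = -121*(7/3 + 4) = -121*19/3 = -2299/3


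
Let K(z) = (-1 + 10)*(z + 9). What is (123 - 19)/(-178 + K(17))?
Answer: 13/7 ≈ 1.8571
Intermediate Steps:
K(z) = 81 + 9*z (K(z) = 9*(9 + z) = 81 + 9*z)
(123 - 19)/(-178 + K(17)) = (123 - 19)/(-178 + (81 + 9*17)) = 104/(-178 + (81 + 153)) = 104/(-178 + 234) = 104/56 = 104*(1/56) = 13/7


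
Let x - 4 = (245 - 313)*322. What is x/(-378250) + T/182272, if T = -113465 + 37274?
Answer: -139488467/387328000 ≈ -0.36013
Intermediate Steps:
T = -76191
x = -21892 (x = 4 + (245 - 313)*322 = 4 - 68*322 = 4 - 21896 = -21892)
x/(-378250) + T/182272 = -21892/(-378250) - 76191/182272 = -21892*(-1/378250) - 76191*1/182272 = 10946/189125 - 76191/182272 = -139488467/387328000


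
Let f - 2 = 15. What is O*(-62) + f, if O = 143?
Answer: -8849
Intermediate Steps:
f = 17 (f = 2 + 15 = 17)
O*(-62) + f = 143*(-62) + 17 = -8866 + 17 = -8849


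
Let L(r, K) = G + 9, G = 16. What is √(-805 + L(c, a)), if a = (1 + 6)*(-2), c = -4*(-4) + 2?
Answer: 2*I*√195 ≈ 27.928*I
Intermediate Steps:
c = 18 (c = 16 + 2 = 18)
a = -14 (a = 7*(-2) = -14)
L(r, K) = 25 (L(r, K) = 16 + 9 = 25)
√(-805 + L(c, a)) = √(-805 + 25) = √(-780) = 2*I*√195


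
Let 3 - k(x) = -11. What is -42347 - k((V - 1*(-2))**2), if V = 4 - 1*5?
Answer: -42361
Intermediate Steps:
V = -1 (V = 4 - 5 = -1)
k(x) = 14 (k(x) = 3 - 1*(-11) = 3 + 11 = 14)
-42347 - k((V - 1*(-2))**2) = -42347 - 1*14 = -42347 - 14 = -42361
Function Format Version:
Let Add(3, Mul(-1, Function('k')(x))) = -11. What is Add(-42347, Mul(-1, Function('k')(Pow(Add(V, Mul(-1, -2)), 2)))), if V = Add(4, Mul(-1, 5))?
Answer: -42361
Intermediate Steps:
V = -1 (V = Add(4, -5) = -1)
Function('k')(x) = 14 (Function('k')(x) = Add(3, Mul(-1, -11)) = Add(3, 11) = 14)
Add(-42347, Mul(-1, Function('k')(Pow(Add(V, Mul(-1, -2)), 2)))) = Add(-42347, Mul(-1, 14)) = Add(-42347, -14) = -42361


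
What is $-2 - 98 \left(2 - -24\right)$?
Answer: $-2550$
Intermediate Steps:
$-2 - 98 \left(2 - -24\right) = -2 - 98 \left(2 + 24\right) = -2 - 2548 = -2550$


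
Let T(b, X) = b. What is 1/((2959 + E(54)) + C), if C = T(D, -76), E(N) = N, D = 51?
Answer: 1/3064 ≈ 0.00032637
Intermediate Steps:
C = 51
1/((2959 + E(54)) + C) = 1/((2959 + 54) + 51) = 1/(3013 + 51) = 1/3064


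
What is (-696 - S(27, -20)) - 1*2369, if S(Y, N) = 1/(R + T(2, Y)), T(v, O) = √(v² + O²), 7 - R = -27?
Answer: -1296529/423 + √733/423 ≈ -3065.0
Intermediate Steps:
R = 34 (R = 7 - 1*(-27) = 7 + 27 = 34)
T(v, O) = √(O² + v²)
S(Y, N) = 1/(34 + √(4 + Y²)) (S(Y, N) = 1/(34 + √(Y² + 2²)) = 1/(34 + √(Y² + 4)) = 1/(34 + √(4 + Y²)))
(-696 - S(27, -20)) - 1*2369 = (-696 - 1/(34 + √(4 + 27²))) - 1*2369 = (-696 - 1/(34 + √(4 + 729))) - 2369 = (-696 - 1/(34 + √733)) - 2369 = -3065 - 1/(34 + √733)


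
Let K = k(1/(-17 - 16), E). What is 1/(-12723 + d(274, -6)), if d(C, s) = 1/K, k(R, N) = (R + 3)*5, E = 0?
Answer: -490/6234237 ≈ -7.8598e-5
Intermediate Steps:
k(R, N) = 15 + 5*R (k(R, N) = (3 + R)*5 = 15 + 5*R)
K = 490/33 (K = 15 + 5/(-17 - 16) = 15 + 5/(-33) = 15 + 5*(-1/33) = 15 - 5/33 = 490/33 ≈ 14.848)
d(C, s) = 33/490 (d(C, s) = 1/(490/33) = 33/490)
1/(-12723 + d(274, -6)) = 1/(-12723 + 33/490) = 1/(-6234237/490) = -490/6234237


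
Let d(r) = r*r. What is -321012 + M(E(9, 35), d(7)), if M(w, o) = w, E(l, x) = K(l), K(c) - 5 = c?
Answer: -320998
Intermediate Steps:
K(c) = 5 + c
E(l, x) = 5 + l
d(r) = r²
-321012 + M(E(9, 35), d(7)) = -321012 + (5 + 9) = -321012 + 14 = -320998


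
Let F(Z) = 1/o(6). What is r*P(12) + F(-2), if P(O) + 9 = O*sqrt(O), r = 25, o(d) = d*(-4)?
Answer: -5401/24 + 600*sqrt(3) ≈ 814.19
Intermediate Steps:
o(d) = -4*d
P(O) = -9 + O**(3/2) (P(O) = -9 + O*sqrt(O) = -9 + O**(3/2))
F(Z) = -1/24 (F(Z) = 1/(-4*6) = 1/(-24) = -1/24)
r*P(12) + F(-2) = 25*(-9 + 12**(3/2)) - 1/24 = 25*(-9 + 24*sqrt(3)) - 1/24 = (-225 + 600*sqrt(3)) - 1/24 = -5401/24 + 600*sqrt(3)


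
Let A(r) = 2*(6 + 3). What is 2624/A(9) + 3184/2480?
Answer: 205151/1395 ≈ 147.06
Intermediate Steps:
A(r) = 18 (A(r) = 2*9 = 18)
2624/A(9) + 3184/2480 = 2624/18 + 3184/2480 = 2624*(1/18) + 3184*(1/2480) = 1312/9 + 199/155 = 205151/1395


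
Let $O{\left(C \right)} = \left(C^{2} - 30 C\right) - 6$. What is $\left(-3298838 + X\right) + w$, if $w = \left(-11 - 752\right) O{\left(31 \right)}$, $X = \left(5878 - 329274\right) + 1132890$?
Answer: $-2508419$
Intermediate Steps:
$X = 809494$ ($X = -323396 + 1132890 = 809494$)
$O{\left(C \right)} = -6 + C^{2} - 30 C$
$w = -19075$ ($w = \left(-11 - 752\right) \left(-6 + 31^{2} - 930\right) = - 763 \left(-6 + 961 - 930\right) = \left(-763\right) 25 = -19075$)
$\left(-3298838 + X\right) + w = \left(-3298838 + 809494\right) - 19075 = -2489344 - 19075 = -2508419$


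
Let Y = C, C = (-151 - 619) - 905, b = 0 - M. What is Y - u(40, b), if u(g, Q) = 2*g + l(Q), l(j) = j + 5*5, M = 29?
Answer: -1751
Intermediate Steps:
b = -29 (b = 0 - 1*29 = 0 - 29 = -29)
l(j) = 25 + j (l(j) = j + 25 = 25 + j)
C = -1675 (C = -770 - 905 = -1675)
Y = -1675
u(g, Q) = 25 + Q + 2*g (u(g, Q) = 2*g + (25 + Q) = 25 + Q + 2*g)
Y - u(40, b) = -1675 - (25 - 29 + 2*40) = -1675 - (25 - 29 + 80) = -1675 - 1*76 = -1675 - 76 = -1751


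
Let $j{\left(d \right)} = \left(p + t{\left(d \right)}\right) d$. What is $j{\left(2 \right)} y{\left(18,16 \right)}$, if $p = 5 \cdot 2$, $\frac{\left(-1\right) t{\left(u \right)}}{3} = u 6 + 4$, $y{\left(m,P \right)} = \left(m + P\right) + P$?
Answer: $-3800$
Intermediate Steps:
$y{\left(m,P \right)} = m + 2 P$ ($y{\left(m,P \right)} = \left(P + m\right) + P = m + 2 P$)
$t{\left(u \right)} = -12 - 18 u$ ($t{\left(u \right)} = - 3 \left(u 6 + 4\right) = - 3 \left(6 u + 4\right) = - 3 \left(4 + 6 u\right) = -12 - 18 u$)
$p = 10$
$j{\left(d \right)} = d \left(-2 - 18 d\right)$ ($j{\left(d \right)} = \left(10 - \left(12 + 18 d\right)\right) d = \left(-2 - 18 d\right) d = d \left(-2 - 18 d\right)$)
$j{\left(2 \right)} y{\left(18,16 \right)} = \left(-2\right) 2 \left(1 + 9 \cdot 2\right) \left(18 + 2 \cdot 16\right) = \left(-2\right) 2 \left(1 + 18\right) \left(18 + 32\right) = \left(-2\right) 2 \cdot 19 \cdot 50 = \left(-76\right) 50 = -3800$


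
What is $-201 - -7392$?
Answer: $7191$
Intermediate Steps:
$-201 - -7392 = -201 + 7392 = 7191$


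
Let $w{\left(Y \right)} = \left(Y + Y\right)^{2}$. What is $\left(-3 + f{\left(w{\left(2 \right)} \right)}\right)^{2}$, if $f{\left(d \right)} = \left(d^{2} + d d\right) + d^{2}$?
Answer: $585225$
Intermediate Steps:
$w{\left(Y \right)} = 4 Y^{2}$ ($w{\left(Y \right)} = \left(2 Y\right)^{2} = 4 Y^{2}$)
$f{\left(d \right)} = 3 d^{2}$ ($f{\left(d \right)} = \left(d^{2} + d^{2}\right) + d^{2} = 2 d^{2} + d^{2} = 3 d^{2}$)
$\left(-3 + f{\left(w{\left(2 \right)} \right)}\right)^{2} = \left(-3 + 3 \left(4 \cdot 2^{2}\right)^{2}\right)^{2} = \left(-3 + 3 \left(4 \cdot 4\right)^{2}\right)^{2} = \left(-3 + 3 \cdot 16^{2}\right)^{2} = \left(-3 + 3 \cdot 256\right)^{2} = \left(-3 + 768\right)^{2} = 765^{2} = 585225$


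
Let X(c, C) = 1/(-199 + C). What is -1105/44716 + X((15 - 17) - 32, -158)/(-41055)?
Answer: -2313648137/93626584380 ≈ -0.024711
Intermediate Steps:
-1105/44716 + X((15 - 17) - 32, -158)/(-41055) = -1105/44716 + 1/(-199 - 158*(-41055)) = -1105*1/44716 - 1/41055/(-357) = -1105/44716 - 1/357*(-1/41055) = -1105/44716 + 1/14656635 = -2313648137/93626584380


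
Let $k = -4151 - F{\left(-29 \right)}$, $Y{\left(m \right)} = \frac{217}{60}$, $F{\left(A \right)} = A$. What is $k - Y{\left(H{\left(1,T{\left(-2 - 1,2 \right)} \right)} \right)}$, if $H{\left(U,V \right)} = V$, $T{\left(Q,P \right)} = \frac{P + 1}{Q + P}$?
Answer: $- \frac{247537}{60} \approx -4125.6$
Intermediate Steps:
$T{\left(Q,P \right)} = \frac{1 + P}{P + Q}$
$Y{\left(m \right)} = \frac{217}{60}$ ($Y{\left(m \right)} = 217 \cdot \frac{1}{60} = \frac{217}{60}$)
$k = -4122$ ($k = -4151 - -29 = -4151 + 29 = -4122$)
$k - Y{\left(H{\left(1,T{\left(-2 - 1,2 \right)} \right)} \right)} = -4122 - \frac{217}{60} = - \frac{247537}{60}$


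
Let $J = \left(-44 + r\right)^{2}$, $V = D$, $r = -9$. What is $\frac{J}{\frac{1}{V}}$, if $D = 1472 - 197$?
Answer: $3581475$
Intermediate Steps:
$D = 1275$
$V = 1275$
$J = 2809$ ($J = \left(-44 - 9\right)^{2} = \left(-53\right)^{2} = 2809$)
$\frac{J}{\frac{1}{V}} = \frac{2809}{\frac{1}{1275}} = 2809 \frac{1}{\frac{1}{1275}} = 2809 \cdot 1275 = 3581475$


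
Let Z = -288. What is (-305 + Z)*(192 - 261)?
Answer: 40917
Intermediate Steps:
(-305 + Z)*(192 - 261) = (-305 - 288)*(192 - 261) = -593*(-69) = 40917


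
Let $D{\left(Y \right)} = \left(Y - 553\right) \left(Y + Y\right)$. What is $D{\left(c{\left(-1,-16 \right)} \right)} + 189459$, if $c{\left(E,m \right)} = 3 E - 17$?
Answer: $212379$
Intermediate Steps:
$c{\left(E,m \right)} = -17 + 3 E$
$D{\left(Y \right)} = 2 Y \left(-553 + Y\right)$ ($D{\left(Y \right)} = \left(-553 + Y\right) 2 Y = 2 Y \left(-553 + Y\right)$)
$D{\left(c{\left(-1,-16 \right)} \right)} + 189459 = 2 \left(-17 + 3 \left(-1\right)\right) \left(-553 + \left(-17 + 3 \left(-1\right)\right)\right) + 189459 = 2 \left(-17 - 3\right) \left(-553 - 20\right) + 189459 = 2 \left(-20\right) \left(-553 - 20\right) + 189459 = 2 \left(-20\right) \left(-573\right) + 189459 = 22920 + 189459 = 212379$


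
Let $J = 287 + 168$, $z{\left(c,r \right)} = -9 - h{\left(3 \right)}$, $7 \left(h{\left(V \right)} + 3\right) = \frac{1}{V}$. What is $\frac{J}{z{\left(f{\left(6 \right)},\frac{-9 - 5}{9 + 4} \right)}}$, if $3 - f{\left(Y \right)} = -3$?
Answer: $- \frac{9555}{127} \approx -75.236$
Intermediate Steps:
$f{\left(Y \right)} = 6$ ($f{\left(Y \right)} = 3 - -3 = 3 + 3 = 6$)
$h{\left(V \right)} = -3 + \frac{1}{7 V}$
$z{\left(c,r \right)} = - \frac{127}{21}$ ($z{\left(c,r \right)} = -9 - \left(-3 + \frac{1}{7 \cdot 3}\right) = -9 - \left(-3 + \frac{1}{7} \cdot \frac{1}{3}\right) = -9 - \left(-3 + \frac{1}{21}\right) = -9 - - \frac{62}{21} = -9 + \frac{62}{21} = - \frac{127}{21}$)
$J = 455$
$\frac{J}{z{\left(f{\left(6 \right)},\frac{-9 - 5}{9 + 4} \right)}} = \frac{455}{- \frac{127}{21}} = 455 \left(- \frac{21}{127}\right) = - \frac{9555}{127}$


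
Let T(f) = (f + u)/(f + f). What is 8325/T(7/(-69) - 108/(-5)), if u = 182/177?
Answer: 7286089950/458533 ≈ 15890.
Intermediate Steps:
u = 182/177 (u = 182*(1/177) = 182/177 ≈ 1.0282)
T(f) = (182/177 + f)/(2*f) (T(f) = (f + 182/177)/(f + f) = (182/177 + f)/((2*f)) = (182/177 + f)*(1/(2*f)) = (182/177 + f)/(2*f))
8325/T(7/(-69) - 108/(-5)) = 8325/(((182 + 177*(7/(-69) - 108/(-5)))/(354*(7/(-69) - 108/(-5))))) = 8325/(((182 + 177*(7*(-1/69) - 108*(-⅕)))/(354*(7*(-1/69) - 108*(-⅕))))) = 8325/(((182 + 177*(-7/69 + 108/5))/(354*(-7/69 + 108/5)))) = 8325/(((182 + 177*(7417/345))/(354*(7417/345)))) = 8325/(((1/354)*(345/7417)*(182 + 437603/115))) = 8325/(((1/354)*(345/7417)*(458533/115))) = 8325/(458533/875206) = 8325*(875206/458533) = 7286089950/458533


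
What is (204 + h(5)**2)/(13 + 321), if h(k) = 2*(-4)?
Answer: 134/167 ≈ 0.80239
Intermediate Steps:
h(k) = -8
(204 + h(5)**2)/(13 + 321) = (204 + (-8)**2)/(13 + 321) = (204 + 64)/334 = 268*(1/334) = 134/167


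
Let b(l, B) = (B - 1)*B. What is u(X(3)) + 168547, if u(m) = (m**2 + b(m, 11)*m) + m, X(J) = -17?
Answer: 166949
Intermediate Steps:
b(l, B) = B*(-1 + B) (b(l, B) = (-1 + B)*B = B*(-1 + B))
u(m) = m**2 + 111*m (u(m) = (m**2 + (11*(-1 + 11))*m) + m = (m**2 + (11*10)*m) + m = (m**2 + 110*m) + m = m**2 + 111*m)
u(X(3)) + 168547 = -17*(111 - 17) + 168547 = -17*94 + 168547 = -1598 + 168547 = 166949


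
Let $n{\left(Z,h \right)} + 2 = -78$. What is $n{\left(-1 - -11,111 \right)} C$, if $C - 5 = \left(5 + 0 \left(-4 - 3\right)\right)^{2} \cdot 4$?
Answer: $-8400$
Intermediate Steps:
$n{\left(Z,h \right)} = -80$ ($n{\left(Z,h \right)} = -2 - 78 = -80$)
$C = 105$ ($C = 5 + \left(5 + 0 \left(-4 - 3\right)\right)^{2} \cdot 4 = 5 + \left(5 + 0 \left(-7\right)\right)^{2} \cdot 4 = 5 + \left(5 + 0\right)^{2} \cdot 4 = 5 + 5^{2} \cdot 4 = 5 + 25 \cdot 4 = 5 + 100 = 105$)
$n{\left(-1 - -11,111 \right)} C = \left(-80\right) 105 = -8400$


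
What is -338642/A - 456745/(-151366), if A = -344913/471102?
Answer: 8049440255122443/17402700386 ≈ 4.6254e+5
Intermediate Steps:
A = -114971/157034 (A = -344913*1/471102 = -114971/157034 ≈ -0.73214)
-338642/A - 456745/(-151366) = -338642/(-114971/157034) - 456745/(-151366) = -338642*(-157034/114971) - 456745*(-1/151366) = 53178307828/114971 + 456745/151366 = 8049440255122443/17402700386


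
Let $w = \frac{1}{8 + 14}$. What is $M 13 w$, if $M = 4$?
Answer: $\frac{26}{11} \approx 2.3636$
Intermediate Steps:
$w = \frac{1}{22} \approx 0.045455$
$M 13 w = 4 \cdot 13 \cdot \frac{1}{22} = 52 \cdot \frac{1}{22} = \frac{26}{11}$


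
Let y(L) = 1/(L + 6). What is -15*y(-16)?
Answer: 3/2 ≈ 1.5000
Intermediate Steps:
y(L) = 1/(6 + L)
-15*y(-16) = -15/(6 - 16) = -15/(-10) = -15*(-⅒) = 3/2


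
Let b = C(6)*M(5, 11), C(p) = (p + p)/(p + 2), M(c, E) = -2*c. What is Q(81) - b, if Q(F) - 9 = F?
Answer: 105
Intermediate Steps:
Q(F) = 9 + F
C(p) = 2*p/(2 + p) (C(p) = (2*p)/(2 + p) = 2*p/(2 + p))
b = -15 (b = (2*6/(2 + 6))*(-2*5) = (2*6/8)*(-10) = (2*6*(1/8))*(-10) = (3/2)*(-10) = -15)
Q(81) - b = (9 + 81) - 1*(-15) = 90 + 15 = 105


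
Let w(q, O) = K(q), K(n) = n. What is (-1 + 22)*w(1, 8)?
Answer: 21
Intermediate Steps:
w(q, O) = q
(-1 + 22)*w(1, 8) = (-1 + 22)*1 = 21*1 = 21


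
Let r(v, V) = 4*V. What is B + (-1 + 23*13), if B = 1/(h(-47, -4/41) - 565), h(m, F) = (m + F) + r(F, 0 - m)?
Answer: 5181583/17388 ≈ 298.00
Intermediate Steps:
h(m, F) = F - 3*m (h(m, F) = (m + F) + 4*(0 - m) = (F + m) + 4*(-m) = (F + m) - 4*m = F - 3*m)
B = -41/17388 (B = 1/((-4/41 - 3*(-47)) - 565) = 1/((-4*1/41 + 141) - 565) = 1/((-4/41 + 141) - 565) = 1/(5777/41 - 565) = 1/(-17388/41) = -41/17388 ≈ -0.0023579)
B + (-1 + 23*13) = -41/17388 + (-1 + 23*13) = -41/17388 + (-1 + 299) = -41/17388 + 298 = 5181583/17388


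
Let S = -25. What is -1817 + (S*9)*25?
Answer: -7442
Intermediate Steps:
-1817 + (S*9)*25 = -1817 - 25*9*25 = -1817 - 225*25 = -1817 - 5625 = -7442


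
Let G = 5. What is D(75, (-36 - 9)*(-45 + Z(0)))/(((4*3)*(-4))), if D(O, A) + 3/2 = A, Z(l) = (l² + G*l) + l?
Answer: -1349/32 ≈ -42.156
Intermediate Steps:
Z(l) = l² + 6*l (Z(l) = (l² + 5*l) + l = l² + 6*l)
D(O, A) = -3/2 + A
D(75, (-36 - 9)*(-45 + Z(0)))/(((4*3)*(-4))) = (-3/2 + (-36 - 9)*(-45 + 0*(6 + 0)))/(((4*3)*(-4))) = (-3/2 - 45*(-45 + 0*6))/((12*(-4))) = (-3/2 - 45*(-45 + 0))/(-48) = (-3/2 - 45*(-45))*(-1/48) = (-3/2 + 2025)*(-1/48) = (4047/2)*(-1/48) = -1349/32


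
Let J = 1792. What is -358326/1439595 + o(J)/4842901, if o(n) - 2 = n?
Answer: -192528301144/774646229455 ≈ -0.24854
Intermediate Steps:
o(n) = 2 + n
-358326/1439595 + o(J)/4842901 = -358326/1439595 + (2 + 1792)/4842901 = -358326*1/1439595 + 1794*(1/4842901) = -39814/159955 + 1794/4842901 = -192528301144/774646229455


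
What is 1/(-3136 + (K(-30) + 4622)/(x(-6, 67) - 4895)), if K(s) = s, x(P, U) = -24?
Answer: -4919/15430576 ≈ -0.00031878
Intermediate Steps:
1/(-3136 + (K(-30) + 4622)/(x(-6, 67) - 4895)) = 1/(-3136 + (-30 + 4622)/(-24 - 4895)) = 1/(-3136 + 4592/(-4919)) = 1/(-3136 + 4592*(-1/4919)) = 1/(-3136 - 4592/4919) = 1/(-15430576/4919) = -4919/15430576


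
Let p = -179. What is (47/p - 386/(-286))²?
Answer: 774286276/655206409 ≈ 1.1817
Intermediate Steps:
(47/p - 386/(-286))² = (47/(-179) - 386/(-286))² = (47*(-1/179) - 386*(-1/286))² = (-47/179 + 193/143)² = (27826/25597)² = 774286276/655206409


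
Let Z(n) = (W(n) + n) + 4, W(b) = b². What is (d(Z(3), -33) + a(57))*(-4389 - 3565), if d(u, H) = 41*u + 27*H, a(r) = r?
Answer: 1415812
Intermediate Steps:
Z(n) = 4 + n + n² (Z(n) = (n² + n) + 4 = (n + n²) + 4 = 4 + n + n²)
d(u, H) = 27*H + 41*u
(d(Z(3), -33) + a(57))*(-4389 - 3565) = ((27*(-33) + 41*(4 + 3 + 3²)) + 57)*(-4389 - 3565) = ((-891 + 41*(4 + 3 + 9)) + 57)*(-7954) = ((-891 + 41*16) + 57)*(-7954) = ((-891 + 656) + 57)*(-7954) = (-235 + 57)*(-7954) = -178*(-7954) = 1415812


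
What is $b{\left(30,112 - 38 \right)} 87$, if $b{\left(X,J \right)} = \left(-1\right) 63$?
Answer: $-5481$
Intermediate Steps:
$b{\left(X,J \right)} = -63$
$b{\left(30,112 - 38 \right)} 87 = \left(-63\right) 87 = -5481$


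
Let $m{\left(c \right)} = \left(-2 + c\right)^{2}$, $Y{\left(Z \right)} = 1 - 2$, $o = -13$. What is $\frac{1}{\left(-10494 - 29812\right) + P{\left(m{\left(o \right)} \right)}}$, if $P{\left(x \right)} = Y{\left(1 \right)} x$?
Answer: $- \frac{1}{40531} \approx -2.4672 \cdot 10^{-5}$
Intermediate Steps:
$Y{\left(Z \right)} = -1$ ($Y{\left(Z \right)} = 1 - 2 = -1$)
$P{\left(x \right)} = - x$
$\frac{1}{\left(-10494 - 29812\right) + P{\left(m{\left(o \right)} \right)}} = \frac{1}{\left(-10494 - 29812\right) - \left(-2 - 13\right)^{2}} = \frac{1}{-40306 - \left(-15\right)^{2}} = \frac{1}{-40306 - 225} = \frac{1}{-40531} = - \frac{1}{40531}$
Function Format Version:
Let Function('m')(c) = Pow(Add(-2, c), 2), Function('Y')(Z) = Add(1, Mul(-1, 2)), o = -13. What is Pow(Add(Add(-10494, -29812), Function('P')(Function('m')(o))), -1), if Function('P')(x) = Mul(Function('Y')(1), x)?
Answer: Rational(-1, 40531) ≈ -2.4672e-5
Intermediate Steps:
Function('Y')(Z) = -1 (Function('Y')(Z) = Add(1, -2) = -1)
Function('P')(x) = Mul(-1, x)
Pow(Add(Add(-10494, -29812), Function('P')(Function('m')(o))), -1) = Pow(Add(Add(-10494, -29812), Mul(-1, Pow(Add(-2, -13), 2))), -1) = Pow(Add(-40306, Mul(-1, Pow(-15, 2))), -1) = Pow(Add(-40306, Mul(-1, 225)), -1) = Pow(Add(-40306, -225), -1) = Pow(-40531, -1) = Rational(-1, 40531)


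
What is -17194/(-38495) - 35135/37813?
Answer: -702365103/1455611435 ≈ -0.48252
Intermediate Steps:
-17194/(-38495) - 35135/37813 = -17194*(-1/38495) - 35135*1/37813 = 17194/38495 - 35135/37813 = -702365103/1455611435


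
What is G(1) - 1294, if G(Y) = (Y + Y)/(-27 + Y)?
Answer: -16823/13 ≈ -1294.1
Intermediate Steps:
G(Y) = 2*Y/(-27 + Y) (G(Y) = (2*Y)/(-27 + Y) = 2*Y/(-27 + Y))
G(1) - 1294 = 2*1/(-27 + 1) - 1294 = 2*1/(-26) - 1294 = 2*1*(-1/26) - 1294 = -1/13 - 1294 = -16823/13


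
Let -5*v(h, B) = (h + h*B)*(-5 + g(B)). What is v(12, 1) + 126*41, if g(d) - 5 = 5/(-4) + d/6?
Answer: 25856/5 ≈ 5171.2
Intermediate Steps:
g(d) = 15/4 + d/6 (g(d) = 5 + (5/(-4) + d/6) = 5 + (5*(-¼) + d*(⅙)) = 5 + (-5/4 + d/6) = 15/4 + d/6)
v(h, B) = -(-5/4 + B/6)*(h + B*h)/5 (v(h, B) = -(h + h*B)*(-5 + (15/4 + B/6))/5 = -(h + B*h)*(-5/4 + B/6)/5 = -(-5/4 + B/6)*(h + B*h)/5)
v(12, 1) + 126*41 = (1/60)*12*(15 - 2*1² + 13*1) + 126*41 = (1/60)*12*(15 - 2*1 + 13) + 5166 = (1/60)*12*(15 - 2 + 13) + 5166 = (1/60)*12*26 + 5166 = 26/5 + 5166 = 25856/5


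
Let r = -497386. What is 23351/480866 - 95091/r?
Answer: 14335122323/59794004069 ≈ 0.23974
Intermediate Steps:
23351/480866 - 95091/r = 23351/480866 - 95091/(-497386) = 23351*(1/480866) - 95091*(-1/497386) = 23351/480866 + 95091/497386 = 14335122323/59794004069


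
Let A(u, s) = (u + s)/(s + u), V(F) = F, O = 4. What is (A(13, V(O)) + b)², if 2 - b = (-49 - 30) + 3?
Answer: 6241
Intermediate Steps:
b = 78 (b = 2 - ((-49 - 30) + 3) = 2 - (-79 + 3) = 2 - 1*(-76) = 2 + 76 = 78)
A(u, s) = 1 (A(u, s) = (s + u)/(s + u) = 1)
(A(13, V(O)) + b)² = (1 + 78)² = 79² = 6241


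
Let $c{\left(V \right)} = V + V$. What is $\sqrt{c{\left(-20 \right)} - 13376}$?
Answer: $2 i \sqrt{3354} \approx 115.83 i$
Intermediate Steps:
$c{\left(V \right)} = 2 V$
$\sqrt{c{\left(-20 \right)} - 13376} = \sqrt{2 \left(-20\right) - 13376} = \sqrt{-40 - 13376} = \sqrt{-13416} = 2 i \sqrt{3354}$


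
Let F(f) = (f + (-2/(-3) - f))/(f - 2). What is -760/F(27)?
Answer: -28500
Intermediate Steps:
F(f) = 2/(3*(-2 + f)) (F(f) = (f + (-2*(-1/3) - f))/(-2 + f) = (f + (2/3 - f))/(-2 + f) = 2/(3*(-2 + f)))
-760/F(27) = -760/(2/(3*(-2 + 27))) = -760/((2/3)/25) = -760/((2/3)*(1/25)) = -760/2/75 = -760*75/2 = -28500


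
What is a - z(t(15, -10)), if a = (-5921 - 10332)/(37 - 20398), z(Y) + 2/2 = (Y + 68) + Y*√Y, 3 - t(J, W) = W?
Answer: -1612627/20361 - 13*√13 ≈ -126.07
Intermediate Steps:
t(J, W) = 3 - W
z(Y) = 67 + Y + Y^(3/2) (z(Y) = -1 + ((Y + 68) + Y*√Y) = -1 + ((68 + Y) + Y^(3/2)) = -1 + (68 + Y + Y^(3/2)) = 67 + Y + Y^(3/2))
a = 16253/20361 (a = -16253/(-20361) = -16253*(-1/20361) = 16253/20361 ≈ 0.79824)
a - z(t(15, -10)) = 16253/20361 - (67 + (3 - 1*(-10)) + (3 - 1*(-10))^(3/2)) = 16253/20361 - (67 + (3 + 10) + (3 + 10)^(3/2)) = 16253/20361 - (67 + 13 + 13^(3/2)) = 16253/20361 - (67 + 13 + 13*√13) = 16253/20361 - (80 + 13*√13) = 16253/20361 + (-80 - 13*√13) = -1612627/20361 - 13*√13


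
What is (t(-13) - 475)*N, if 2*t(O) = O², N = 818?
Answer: -319429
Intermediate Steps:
t(O) = O²/2
(t(-13) - 475)*N = ((½)*(-13)² - 475)*818 = ((½)*169 - 475)*818 = (169/2 - 475)*818 = -781/2*818 = -319429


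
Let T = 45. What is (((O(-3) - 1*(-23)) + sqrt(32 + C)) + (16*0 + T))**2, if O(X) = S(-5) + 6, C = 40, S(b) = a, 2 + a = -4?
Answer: 4696 + 816*sqrt(2) ≈ 5850.0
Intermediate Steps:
a = -6 (a = -2 - 4 = -6)
S(b) = -6
O(X) = 0 (O(X) = -6 + 6 = 0)
(((O(-3) - 1*(-23)) + sqrt(32 + C)) + (16*0 + T))**2 = (((0 - 1*(-23)) + sqrt(32 + 40)) + (16*0 + 45))**2 = (((0 + 23) + sqrt(72)) + (0 + 45))**2 = ((23 + 6*sqrt(2)) + 45)**2 = (68 + 6*sqrt(2))**2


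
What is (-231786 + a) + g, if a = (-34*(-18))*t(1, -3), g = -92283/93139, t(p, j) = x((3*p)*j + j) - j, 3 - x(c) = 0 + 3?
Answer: -21417405333/93139 ≈ -2.2995e+5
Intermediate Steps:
x(c) = 0 (x(c) = 3 - (0 + 3) = 3 - 1*3 = 3 - 3 = 0)
t(p, j) = -j (t(p, j) = 0 - j = -j)
g = -92283/93139 (g = -92283*1/93139 = -92283/93139 ≈ -0.99081)
a = 1836 (a = (-34*(-18))*(-1*(-3)) = 612*3 = 1836)
(-231786 + a) + g = (-231786 + 1836) - 92283/93139 = -229950 - 92283/93139 = -21417405333/93139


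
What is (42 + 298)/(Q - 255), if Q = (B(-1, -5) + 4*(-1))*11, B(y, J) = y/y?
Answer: -85/72 ≈ -1.1806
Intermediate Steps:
B(y, J) = 1
Q = -33 (Q = (1 + 4*(-1))*11 = (1 - 4)*11 = -3*11 = -33)
(42 + 298)/(Q - 255) = (42 + 298)/(-33 - 255) = 340/(-288) = 340*(-1/288) = -85/72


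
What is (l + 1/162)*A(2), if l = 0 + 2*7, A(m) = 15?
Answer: 11345/54 ≈ 210.09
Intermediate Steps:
l = 14 (l = 0 + 14 = 14)
(l + 1/162)*A(2) = (14 + 1/162)*15 = (2269/162)*15 = 11345/54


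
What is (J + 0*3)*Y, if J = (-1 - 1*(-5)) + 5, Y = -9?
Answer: -81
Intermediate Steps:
J = 9 (J = (-1 + 5) + 5 = 4 + 5 = 9)
(J + 0*3)*Y = (9 + 0*3)*(-9) = (9 + 0)*(-9) = 9*(-9) = -81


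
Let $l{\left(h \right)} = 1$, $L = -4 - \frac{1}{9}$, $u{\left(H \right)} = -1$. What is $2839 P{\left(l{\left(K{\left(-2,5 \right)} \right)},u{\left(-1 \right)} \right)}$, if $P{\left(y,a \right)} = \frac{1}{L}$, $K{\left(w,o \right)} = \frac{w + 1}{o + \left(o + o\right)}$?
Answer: $- \frac{25551}{37} \approx -690.57$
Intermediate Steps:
$K{\left(w,o \right)} = \frac{1 + w}{3 o}$ ($K{\left(w,o \right)} = \frac{1 + w}{o + 2 o} = \frac{1 + w}{3 o}$)
$L = - \frac{37}{9}$ ($L = -4 - \frac{1}{9} = - \frac{37}{9} \approx -4.1111$)
$P{\left(y,a \right)} = - \frac{9}{37}$ ($P{\left(y,a \right)} = \frac{1}{- \frac{37}{9}} = - \frac{9}{37}$)
$2839 P{\left(l{\left(K{\left(-2,5 \right)} \right)},u{\left(-1 \right)} \right)} = 2839 \left(- \frac{9}{37}\right) = - \frac{25551}{37}$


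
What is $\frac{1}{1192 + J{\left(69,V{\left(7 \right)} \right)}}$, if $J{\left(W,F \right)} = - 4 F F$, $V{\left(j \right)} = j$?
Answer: $\frac{1}{996} \approx 0.001004$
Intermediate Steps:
$J{\left(W,F \right)} = - 4 F^{2}$
$\frac{1}{1192 + J{\left(69,V{\left(7 \right)} \right)}} = \frac{1}{1192 - 4 \cdot 7^{2}} = \frac{1}{1192 - 196} = \frac{1}{996}$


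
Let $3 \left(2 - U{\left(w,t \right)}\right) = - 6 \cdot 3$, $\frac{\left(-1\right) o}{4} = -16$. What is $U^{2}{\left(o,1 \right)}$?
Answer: $64$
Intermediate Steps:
$o = 64$ ($o = \left(-4\right) \left(-16\right) = 64$)
$U{\left(w,t \right)} = 8$ ($U{\left(w,t \right)} = 2 - \frac{\left(-1\right) 6 \cdot 3}{3} = 2 - \frac{\left(-1\right) 18}{3} = 2 - -6 = 2 + 6 = 8$)
$U^{2}{\left(o,1 \right)} = 8^{2} = 64$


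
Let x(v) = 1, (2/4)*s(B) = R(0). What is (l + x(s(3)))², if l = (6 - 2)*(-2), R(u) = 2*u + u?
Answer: 49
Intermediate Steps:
R(u) = 3*u
s(B) = 0 (s(B) = 2*(3*0) = 2*0 = 0)
l = -8 (l = 4*(-2) = -8)
(l + x(s(3)))² = (-8 + 1)² = (-7)² = 49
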